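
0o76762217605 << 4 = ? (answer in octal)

0o1757444374120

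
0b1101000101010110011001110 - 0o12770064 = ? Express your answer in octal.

0o135536232

0b1101000101010110011001110 = 0o150526316 in octal.
Subtract column by column in base 8:
  6-4 → 2
  1-6 → 3 (borrow)
  3-0-1 → 2
  6-0 → 6
  2-7 → 3 (borrow)
  5-7-1 → 5 (borrow)
  0-2-1 → 5 (borrow)
  5-1-1 → 3
  1-0 → 1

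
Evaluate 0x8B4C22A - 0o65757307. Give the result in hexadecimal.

0o65757307 = 0xD7DEC7 in hexadecimal.
Subtract column by column in base 16:
  A-7 → 3
  2-C → 6 (borrow)
  2-E-1 → 3 (borrow)
  C-D-1 → E (borrow)
  4-7-1 → C (borrow)
  B-D-1 → D (borrow)
  8-0-1 → 7

0x7DCE363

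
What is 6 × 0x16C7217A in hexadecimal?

0x88AAC8DC

Multiply each base-16 digit by 6, carrying:
  A×6 = 60 → write C carry 3
  7×6+3 = 45 → write D carry 2
  1×6+2 = 8 → write 8
  2×6 = 12 → write C
  7×6 = 42 → write A carry 2
  C×6+2 = 74 → write A carry 4
  6×6+4 = 40 → write 8 carry 2
  1×6+2 = 8 → write 8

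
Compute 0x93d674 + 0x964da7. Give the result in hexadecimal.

Add column by column in base 16, right to left:
  4+7 = b
  7+a = 1 carry 1
  6+d+1 = 4 carry 1
  d+4+1 = 2 carry 1
  3+6+1 = a
  9+9 = 2 carry 1
  final carry 1

0x12a241b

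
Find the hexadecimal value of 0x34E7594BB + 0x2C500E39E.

Add column by column in base 16, right to left:
  B+E = 9 carry 1
  B+9+1 = 5 carry 1
  4+3+1 = 8
  9+E = 7 carry 1
  5+0+1 = 6
  7+0 = 7
  E+5 = 3 carry 1
  4+C+1 = 1 carry 1
  3+2+1 = 6

0x613767859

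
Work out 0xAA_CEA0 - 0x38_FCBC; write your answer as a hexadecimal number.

0x71D1E4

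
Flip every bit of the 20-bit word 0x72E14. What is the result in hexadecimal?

0x8D1EB

Each hex digit d becomes F−d:
  7→8, 2→D, E→1, 1→E, 4→B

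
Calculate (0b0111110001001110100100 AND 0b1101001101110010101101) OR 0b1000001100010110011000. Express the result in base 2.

0b0111110001001110100100 AND 0b1101001101110010101101 = 0b0101000001000010100100.
Then OR with 0b1000001100010110011000.

0b1101001101010110111100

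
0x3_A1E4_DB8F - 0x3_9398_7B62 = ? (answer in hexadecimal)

0xE4C602D

Subtract column by column in base 16:
  F-2 → D
  8-6 → 2
  B-B → 0
  D-7 → 6
  4-8 → C (borrow)
  E-9-1 → 4
  1-3 → E (borrow)
  A-9-1 → 0
  3-3 → 0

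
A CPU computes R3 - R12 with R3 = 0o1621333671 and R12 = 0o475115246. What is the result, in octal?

0o1124216423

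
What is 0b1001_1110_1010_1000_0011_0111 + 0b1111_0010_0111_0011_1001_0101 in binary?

0b1100100010001101111001100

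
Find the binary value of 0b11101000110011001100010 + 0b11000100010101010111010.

0b110101101001000100011100

Add column by column in base 2, right to left:
  0+0 = 0
  1+1 = 0 carry 1
  0+0+1 = 1
  0+1 = 1
  0+1 = 1
  1+1 = 0 carry 1
  1+0+1 = 0 carry 1
  0+1+1 = 0 carry 1
  0+0+1 = 1
  1+1 = 0 carry 1
  1+0+1 = 0 carry 1
  0+1+1 = 0 carry 1
  0+0+1 = 1
  1+1 = 0 carry 1
  1+0+1 = 0 carry 1
  0+0+1 = 1
  0+0 = 0
  0+1 = 1
  1+0 = 1
  0+0 = 0
  1+0 = 1
  1+1 = 0 carry 1
  1+1+1 = 1 carry 1
  final carry 1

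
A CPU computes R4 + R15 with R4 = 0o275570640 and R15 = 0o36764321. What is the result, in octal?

0o334555161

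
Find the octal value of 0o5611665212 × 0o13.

Multiply each base-8 digit by 11, carrying:
  2×11 = 22 → write 6 carry 2
  1×11+2 = 13 → write 5 carry 1
  2×11+1 = 23 → write 7 carry 2
  5×11+2 = 57 → write 1 carry 7
  6×11+7 = 73 → write 1 carry 9
  6×11+9 = 75 → write 3 carry 9
  1×11+9 = 20 → write 4 carry 2
  1×11+2 = 13 → write 5 carry 1
  6×11+1 = 67 → write 3 carry 8
  5×11+8 = 63 → write 7 carry 7
  remaining carry: 7

0o77354311756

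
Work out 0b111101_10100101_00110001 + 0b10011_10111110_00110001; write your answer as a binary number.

Add column by column in base 2, right to left:
  1+1 = 0 carry 1
  0+0+1 = 1
  0+0 = 0
  0+0 = 0
  1+1 = 0 carry 1
  1+1+1 = 1 carry 1
  0+0+1 = 1
  0+0 = 0
  1+0 = 1
  0+1 = 1
  1+1 = 0 carry 1
  0+1+1 = 0 carry 1
  0+1+1 = 0 carry 1
  1+1+1 = 1 carry 1
  0+0+1 = 1
  1+1 = 0 carry 1
  1+1+1 = 1 carry 1
  0+1+1 = 0 carry 1
  1+0+1 = 0 carry 1
  1+0+1 = 0 carry 1
  1+1+1 = 1 carry 1
  1+0+1 = 0 carry 1
  final carry 1

0b10100010110001101100010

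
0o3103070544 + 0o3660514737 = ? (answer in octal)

0o6763605503

Add column by column in base 8, right to left:
  4+7 = 3 carry 1
  4+3+1 = 0 carry 1
  5+7+1 = 5 carry 1
  0+4+1 = 5
  7+1 = 0 carry 1
  0+5+1 = 6
  3+0 = 3
  0+6 = 6
  1+6 = 7
  3+3 = 6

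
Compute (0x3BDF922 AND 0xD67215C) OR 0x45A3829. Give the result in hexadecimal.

0x3BDF922 AND 0xD67215C = 0x1252100.
Then OR with 0x45A3829.

0x57F3929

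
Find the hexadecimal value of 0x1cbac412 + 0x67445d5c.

Add column by column in base 16, right to left:
  2+c = e
  1+5 = 6
  4+d = 1 carry 1
  c+5+1 = 2 carry 1
  a+4+1 = f
  b+4 = f
  c+7 = 3 carry 1
  1+6+1 = 8

0x83ff216e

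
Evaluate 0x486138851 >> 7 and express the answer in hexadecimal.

7 bits is not a whole number of base-16 digits; in binary: 10010000110000100111000100001010001 >> 7 = 1001000011000010011100010000.

0x90C2710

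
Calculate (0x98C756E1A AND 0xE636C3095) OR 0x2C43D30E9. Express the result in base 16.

0xAC47D30F9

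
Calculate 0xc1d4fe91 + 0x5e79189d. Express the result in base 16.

Add column by column in base 16, right to left:
  1+d = e
  9+9 = 2 carry 1
  e+8+1 = 7 carry 1
  f+1+1 = 1 carry 1
  4+9+1 = e
  d+7 = 4 carry 1
  1+e+1 = 0 carry 1
  c+5+1 = 2 carry 1
  final carry 1

0x1204e172e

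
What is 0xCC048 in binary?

Expand each hex digit to 4 bits: C=1100 C=1100 0=0000 4=0100 8=1000.

0b11001100000001001000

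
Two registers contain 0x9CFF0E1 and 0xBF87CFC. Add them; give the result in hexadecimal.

0x15C86DDD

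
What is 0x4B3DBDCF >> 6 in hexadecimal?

0x12CF6F7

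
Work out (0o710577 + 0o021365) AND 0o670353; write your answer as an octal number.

0o630140

Add column by column in base 8, right to left:
  7+5 = 4 carry 1
  7+6+1 = 6 carry 1
  5+3+1 = 1 carry 1
  0+1+1 = 2
  1+2 = 3
  7+0 = 7
Sum = 0o732164; now AND with 0o670353:
  7&6=6, 3&7=3, 2&0=0, 1&3=1, 6&5=4, 4&3=0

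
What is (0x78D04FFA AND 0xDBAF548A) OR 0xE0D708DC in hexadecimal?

0xF8D74CDE

0x78D04FFA AND 0xDBAF548A = 0x5880448A.
Then OR with 0xE0D708DC.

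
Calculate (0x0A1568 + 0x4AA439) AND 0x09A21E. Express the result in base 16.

0xA000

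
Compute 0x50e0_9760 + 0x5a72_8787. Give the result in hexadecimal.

0xab531ee7

Add column by column in base 16, right to left:
  0+7 = 7
  6+8 = e
  7+7 = e
  9+8 = 1 carry 1
  0+2+1 = 3
  e+7 = 5 carry 1
  0+a+1 = b
  5+5 = a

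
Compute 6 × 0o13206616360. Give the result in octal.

0o103450526640

Multiply each base-8 digit by 6, carrying:
  0×6 = 0 → write 0
  6×6 = 36 → write 4 carry 4
  3×6+4 = 22 → write 6 carry 2
  6×6+2 = 38 → write 6 carry 4
  1×6+4 = 10 → write 2 carry 1
  6×6+1 = 37 → write 5 carry 4
  6×6+4 = 40 → write 0 carry 5
  0×6+5 = 5 → write 5
  2×6 = 12 → write 4 carry 1
  3×6+1 = 19 → write 3 carry 2
  1×6+2 = 8 → write 0 carry 1
  remaining carry: 1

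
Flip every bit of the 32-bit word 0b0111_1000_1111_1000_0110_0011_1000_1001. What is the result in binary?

Invert each bit: 01111000111110000110001110001001 → 10000111000001111001110001110110.

0b10000111000001111001110001110110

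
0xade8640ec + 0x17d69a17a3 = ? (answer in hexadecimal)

0x22b520588f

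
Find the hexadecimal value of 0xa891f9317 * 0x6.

Multiply each base-16 digit by 6, carrying:
  7×6 = 42 → write a carry 2
  1×6+2 = 8 → write 8
  3×6 = 18 → write 2 carry 1
  9×6+1 = 55 → write 7 carry 3
  f×6+3 = 93 → write d carry 5
  1×6+5 = 11 → write b
  9×6 = 54 → write 6 carry 3
  8×6+3 = 51 → write 3 carry 3
  a×6+3 = 63 → write f carry 3
  remaining carry: 3

0x3f36bd728a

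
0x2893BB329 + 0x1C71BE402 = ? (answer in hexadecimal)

Add column by column in base 16, right to left:
  9+2 = B
  2+0 = 2
  3+4 = 7
  B+E = 9 carry 1
  B+B+1 = 7 carry 1
  3+1+1 = 5
  9+7 = 0 carry 1
  8+C+1 = 5 carry 1
  2+1+1 = 4

0x45057972B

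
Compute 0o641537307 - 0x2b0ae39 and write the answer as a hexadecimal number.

0x3d6108e

0o641537307 = 0x686bec7 in hexadecimal.
Subtract column by column in base 16:
  7-9 → e (borrow)
  c-3-1 → 8
  e-e → 0
  b-a → 1
  6-0 → 6
  8-b → d (borrow)
  6-2-1 → 3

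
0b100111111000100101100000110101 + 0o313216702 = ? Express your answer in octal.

0o5303672767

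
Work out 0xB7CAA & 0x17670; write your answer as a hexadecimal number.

AND each hex digit independently (no carries):
  B&1=1, 7&7=7, C&6=4, A&7=2, A&0=0

0x17420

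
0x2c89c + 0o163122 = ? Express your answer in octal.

0o727356

0x2c89c = 0o544234 in octal.
Add column by column in base 8, right to left:
  4+2 = 6
  3+2 = 5
  2+1 = 3
  4+3 = 7
  4+6 = 2 carry 1
  5+1+1 = 7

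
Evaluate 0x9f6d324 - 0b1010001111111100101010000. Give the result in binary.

0b1000101011101101100111010100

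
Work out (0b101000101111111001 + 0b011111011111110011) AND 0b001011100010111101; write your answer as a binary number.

0b1000000010101100

Add column by column in base 2, right to left:
  1+1 = 0 carry 1
  0+1+1 = 0 carry 1
  0+0+1 = 1
  1+0 = 1
  1+1 = 0 carry 1
  1+1+1 = 1 carry 1
  1+1+1 = 1 carry 1
  1+1+1 = 1 carry 1
  1+1+1 = 1 carry 1
  1+1+1 = 1 carry 1
  0+1+1 = 0 carry 1
  1+0+1 = 0 carry 1
  0+1+1 = 0 carry 1
  0+1+1 = 0 carry 1
  0+1+1 = 0 carry 1
  1+1+1 = 1 carry 1
  0+1+1 = 0 carry 1
  1+0+1 = 0 carry 1
  final carry 1
Sum = 0b1001000001111101100; now AND with 0b001011100010111101:
  1001000001111101100
& 0001011100010111101
= 0001000000010101100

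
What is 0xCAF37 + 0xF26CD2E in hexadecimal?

0xF337C65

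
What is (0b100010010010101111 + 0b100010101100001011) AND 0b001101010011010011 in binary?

0b100010010010010

Add column by column in base 2, right to left:
  1+1 = 0 carry 1
  1+1+1 = 1 carry 1
  1+0+1 = 0 carry 1
  1+1+1 = 1 carry 1
  0+0+1 = 1
  1+0 = 1
  0+0 = 0
  1+0 = 1
  0+1 = 1
  0+1 = 1
  1+0 = 1
  0+1 = 1
  0+0 = 0
  1+1 = 0 carry 1
  0+0+1 = 1
  0+0 = 0
  0+0 = 0
  1+1 = 0 carry 1
  final carry 1
Sum = 0b1000100111110111010; now AND with 0b001101010011010011:
  1000100111110111010
& 0001101010011010011
= 0000100010010010010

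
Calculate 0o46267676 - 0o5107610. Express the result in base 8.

Subtract column by column in base 8:
  6-0 → 6
  7-1 → 6
  6-6 → 0
  7-7 → 0
  6-0 → 6
  2-1 → 1
  6-5 → 1
  4-0 → 4

0o41160066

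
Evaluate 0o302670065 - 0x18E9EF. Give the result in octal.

0o274503106

0x18E9EF = 0o6164757 in octal.
Subtract column by column in base 8:
  5-7 → 6 (borrow)
  6-5-1 → 0
  0-7 → 1 (borrow)
  0-4-1 → 3 (borrow)
  7-6-1 → 0
  6-1 → 5
  2-6 → 4 (borrow)
  0-0-1 → 7 (borrow)
  3-0-1 → 2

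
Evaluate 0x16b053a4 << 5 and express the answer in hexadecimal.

5 bits is not a whole number of base-16 digits; in binary: 10110101100000101001110100100 << 5 = 1011010110000010100111010010000000.

0x2d60a7480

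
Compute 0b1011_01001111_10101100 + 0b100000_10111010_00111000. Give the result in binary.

Add column by column in base 2, right to left:
  0+0 = 0
  0+0 = 0
  1+0 = 1
  1+1 = 0 carry 1
  0+1+1 = 0 carry 1
  1+1+1 = 1 carry 1
  0+0+1 = 1
  1+0 = 1
  1+0 = 1
  1+1 = 0 carry 1
  1+0+1 = 0 carry 1
  1+1+1 = 1 carry 1
  0+1+1 = 0 carry 1
  0+1+1 = 0 carry 1
  1+0+1 = 0 carry 1
  0+1+1 = 0 carry 1
  1+0+1 = 0 carry 1
  1+0+1 = 0 carry 1
  0+0+1 = 1
  1+0 = 1
  0+0 = 0
  0+1 = 1

0b1011000000100111100100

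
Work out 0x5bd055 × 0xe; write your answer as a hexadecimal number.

Multiply each base-16 digit by 14, carrying:
  5×14 = 70 → write 6 carry 4
  5×14+4 = 74 → write a carry 4
  0×14+4 = 4 → write 4
  d×14 = 182 → write 6 carry 11
  b×14+11 = 165 → write 5 carry 10
  5×14+10 = 80 → write 0 carry 5
  remaining carry: 5

0x50564a6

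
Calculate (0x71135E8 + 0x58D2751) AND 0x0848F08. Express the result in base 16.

0x840D08

Add column by column in base 16, right to left:
  8+1 = 9
  E+5 = 3 carry 1
  5+7+1 = D
  3+2 = 5
  1+D = E
  1+8 = 9
  7+5 = C
Sum = 0xC9E5D39; now AND with 0x0848F08:
  C&0=0, 9&8=8, E&4=4, 5&8=0, D&F=D, 3&0=0, 9&8=8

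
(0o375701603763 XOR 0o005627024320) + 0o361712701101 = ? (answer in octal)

First 0o375701603763 XOR 0o005627024320 = 0o370126627443.
Add column by column in base 8, right to left:
  3+1 = 4
  4+0 = 4
  4+1 = 5
  7+1 = 0 carry 1
  2+0+1 = 3
  6+7 = 5 carry 1
  6+2+1 = 1 carry 1
  2+1+1 = 4
  1+7 = 0 carry 1
  0+1+1 = 2
  7+6 = 5 carry 1
  3+3+1 = 7

0o752041530544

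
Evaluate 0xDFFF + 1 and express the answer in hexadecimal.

0xE000

The trailing 3 digits are F (max in base 16), so adding 1 cascades: they roll to 0 and the next digit up increments.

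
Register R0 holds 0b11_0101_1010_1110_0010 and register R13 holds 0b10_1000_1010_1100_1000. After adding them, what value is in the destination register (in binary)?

0b1011110010110101010

Add column by column in base 2, right to left:
  0+0 = 0
  1+0 = 1
  0+0 = 0
  0+1 = 1
  0+0 = 0
  1+0 = 1
  1+1 = 0 carry 1
  1+1+1 = 1 carry 1
  0+0+1 = 1
  1+1 = 0 carry 1
  0+0+1 = 1
  1+1 = 0 carry 1
  1+0+1 = 0 carry 1
  0+0+1 = 1
  1+0 = 1
  0+1 = 1
  1+0 = 1
  1+1 = 0 carry 1
  final carry 1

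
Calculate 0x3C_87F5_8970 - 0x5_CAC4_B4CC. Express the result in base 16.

Subtract column by column in base 16:
  0-C → 4 (borrow)
  7-C-1 → A (borrow)
  9-4-1 → 4
  8-B → D (borrow)
  5-4-1 → 0
  F-C → 3
  7-A → D (borrow)
  8-C-1 → B (borrow)
  C-5-1 → 6
  3-0 → 3

0x36BD30D4A4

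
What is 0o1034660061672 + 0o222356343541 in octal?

0o1257236425433

Add column by column in base 8, right to left:
  2+1 = 3
  7+4 = 3 carry 1
  6+5+1 = 4 carry 1
  1+3+1 = 5
  6+4 = 2 carry 1
  0+3+1 = 4
  0+6 = 6
  6+5 = 3 carry 1
  6+3+1 = 2 carry 1
  4+2+1 = 7
  3+2 = 5
  0+2 = 2
  1+0 = 1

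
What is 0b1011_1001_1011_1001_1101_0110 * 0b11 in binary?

Multiply each base-2 digit by 3, carrying:
  0×3 = 0 → write 0
  1×3 = 3 → write 1 carry 1
  1×3+1 = 4 → write 0 carry 2
  0×3+2 = 2 → write 0 carry 1
  1×3+1 = 4 → write 0 carry 2
  0×3+2 = 2 → write 0 carry 1
  1×3+1 = 4 → write 0 carry 2
  1×3+2 = 5 → write 1 carry 2
  1×3+2 = 5 → write 1 carry 2
  0×3+2 = 2 → write 0 carry 1
  0×3+1 = 1 → write 1
  1×3 = 3 → write 1 carry 1
  1×3+1 = 4 → write 0 carry 2
  1×3+2 = 5 → write 1 carry 2
  0×3+2 = 2 → write 0 carry 1
  1×3+1 = 4 → write 0 carry 2
  1×3+2 = 5 → write 1 carry 2
  0×3+2 = 2 → write 0 carry 1
  0×3+1 = 1 → write 1
  1×3 = 3 → write 1 carry 1
  1×3+1 = 4 → write 0 carry 2
  1×3+2 = 5 → write 1 carry 2
  0×3+2 = 2 → write 0 carry 1
  1×3+1 = 4 → write 0 carry 2
  remaining carry: 10

0b10001011010010110110000010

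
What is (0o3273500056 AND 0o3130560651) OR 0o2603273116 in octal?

0o3633773156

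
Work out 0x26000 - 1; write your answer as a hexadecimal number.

0x25FFF

The trailing 3 digits are 0, so subtracting 1 borrows through: they become F and the next digit up decrements.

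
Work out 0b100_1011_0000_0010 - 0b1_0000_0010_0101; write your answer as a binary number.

0b11101011011101

Subtract column by column in base 2:
  0-1 → 1 (borrow)
  1-0-1 → 0
  0-1 → 1 (borrow)
  0-0-1 → 1 (borrow)
  0-0-1 → 1 (borrow)
  0-1-1 → 0 (borrow)
  0-0-1 → 1 (borrow)
  0-0-1 → 1 (borrow)
  1-0-1 → 0
  1-0 → 1
  0-0 → 0
  1-0 → 1
  0-1 → 1 (borrow)
  0-0-1 → 1 (borrow)
  1-0-1 → 0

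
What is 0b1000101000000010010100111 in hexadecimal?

Group the bits into nibbles: 0001 0001 0100 0000 0100 1010 0111 → 11404a7.

0x11404a7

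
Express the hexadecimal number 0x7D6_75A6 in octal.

Expand each hex digit to 4 bits: 7=0111 D=1101 6=0110 7=0111 5=0101 A=1010 6=0110.
Group the bits in threes: 111 110 101 100 111 010 110 100 110 → 765472646.

0o765472646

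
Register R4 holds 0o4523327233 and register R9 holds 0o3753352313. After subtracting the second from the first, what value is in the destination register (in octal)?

0o547754720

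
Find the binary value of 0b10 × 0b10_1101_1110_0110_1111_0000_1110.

Multiply each base-2 digit by 2, carrying:
  0×2 = 0 → write 0
  1×2 = 2 → write 0 carry 1
  1×2+1 = 3 → write 1 carry 1
  1×2+1 = 3 → write 1 carry 1
  0×2+1 = 1 → write 1
  0×2 = 0 → write 0
  0×2 = 0 → write 0
  0×2 = 0 → write 0
  1×2 = 2 → write 0 carry 1
  1×2+1 = 3 → write 1 carry 1
  1×2+1 = 3 → write 1 carry 1
  1×2+1 = 3 → write 1 carry 1
  0×2+1 = 1 → write 1
  1×2 = 2 → write 0 carry 1
  1×2+1 = 3 → write 1 carry 1
  0×2+1 = 1 → write 1
  0×2 = 0 → write 0
  1×2 = 2 → write 0 carry 1
  1×2+1 = 3 → write 1 carry 1
  1×2+1 = 3 → write 1 carry 1
  1×2+1 = 3 → write 1 carry 1
  0×2+1 = 1 → write 1
  1×2 = 2 → write 0 carry 1
  1×2+1 = 3 → write 1 carry 1
  0×2+1 = 1 → write 1
  1×2 = 2 → write 0 carry 1
  remaining carry: 1

0b101101111001101111000011100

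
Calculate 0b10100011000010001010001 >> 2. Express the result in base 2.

0b101000110000100010100

Right shift by 2: drop the 2 least-significant bits.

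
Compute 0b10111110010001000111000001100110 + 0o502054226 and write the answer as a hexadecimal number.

0b10111110010001000111000001100110 = 0xBE447066 in hexadecimal.
0o502054226 = 0x5085896 in hexadecimal.
Add column by column in base 16, right to left:
  6+6 = C
  6+9 = F
  0+8 = 8
  7+5 = C
  4+8 = C
  4+0 = 4
  E+5 = 3 carry 1
  B+0+1 = C

0xC34CC8FC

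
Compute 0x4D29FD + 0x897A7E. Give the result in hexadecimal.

0xD6A47B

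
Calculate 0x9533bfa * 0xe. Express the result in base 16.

Multiply each base-16 digit by 14, carrying:
  a×14 = 140 → write c carry 8
  f×14+8 = 218 → write a carry 13
  b×14+13 = 167 → write 7 carry 10
  3×14+10 = 52 → write 4 carry 3
  3×14+3 = 45 → write d carry 2
  5×14+2 = 72 → write 8 carry 4
  9×14+4 = 130 → write 2 carry 8
  remaining carry: 8

0x828d47ac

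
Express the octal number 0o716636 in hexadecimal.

0x39d9e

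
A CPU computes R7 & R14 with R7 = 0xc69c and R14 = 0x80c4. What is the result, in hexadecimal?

0x8084

AND each hex digit independently (no carries):
  c&8=8, 6&0=0, 9&c=8, c&4=4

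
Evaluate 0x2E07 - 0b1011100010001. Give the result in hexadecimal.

0b1011100010001 = 0x1711 in hexadecimal.
Subtract column by column in base 16:
  7-1 → 6
  0-1 → F (borrow)
  E-7-1 → 6
  2-1 → 1

0x16F6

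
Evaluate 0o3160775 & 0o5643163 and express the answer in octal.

0o1040161

AND each oct digit independently (no carries):
  3&5=1, 1&6=0, 6&4=4, 0&3=0, 7&1=1, 7&6=6, 5&3=1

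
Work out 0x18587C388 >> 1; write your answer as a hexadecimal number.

0xC2C3E1C4

1 bits is not a whole number of base-16 digits; in binary: 110000101100001111100001110001000 >> 1 = 11000010110000111110000111000100.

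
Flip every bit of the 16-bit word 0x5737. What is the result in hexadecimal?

Each hex digit d becomes F−d:
  5→A, 7→8, 3→C, 7→8

0xA8C8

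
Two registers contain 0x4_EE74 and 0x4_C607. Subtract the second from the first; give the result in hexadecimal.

Subtract column by column in base 16:
  4-7 → D (borrow)
  7-0-1 → 6
  E-6 → 8
  E-C → 2
  4-4 → 0

0x286D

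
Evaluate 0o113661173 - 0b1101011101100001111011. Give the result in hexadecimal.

0o113661173 = 0x12f627b in hexadecimal.
0b1101011101100001111011 = 0x35d87b in hexadecimal.
Subtract column by column in base 16:
  b-b → 0
  7-7 → 0
  2-8 → a (borrow)
  6-d-1 → 8 (borrow)
  f-5-1 → 9
  2-3 → f (borrow)
  1-0-1 → 0

0xf98a00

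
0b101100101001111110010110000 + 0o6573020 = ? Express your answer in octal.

0b101100101001111110010110000 = 0o545176260 in octal.
Add column by column in base 8, right to left:
  0+0 = 0
  6+2 = 0 carry 1
  2+0+1 = 3
  6+3 = 1 carry 1
  7+7+1 = 7 carry 1
  1+5+1 = 7
  5+6 = 3 carry 1
  4+0+1 = 5
  5+0 = 5

0o553771300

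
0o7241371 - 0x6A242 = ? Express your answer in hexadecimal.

0x16A0B7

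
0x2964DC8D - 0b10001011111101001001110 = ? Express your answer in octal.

0o5107561077

0x2964DC8D = 0o5131156215 in octal.
0b10001011111101001001110 = 0o21375116 in octal.
Subtract column by column in base 8:
  5-6 → 7 (borrow)
  1-1-1 → 7 (borrow)
  2-1-1 → 0
  6-5 → 1
  5-7 → 6 (borrow)
  1-3-1 → 5 (borrow)
  1-1-1 → 7 (borrow)
  3-2-1 → 0
  1-0 → 1
  5-0 → 5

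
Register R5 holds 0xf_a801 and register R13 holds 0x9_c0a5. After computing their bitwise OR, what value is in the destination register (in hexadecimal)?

0xfe8a5

OR each hex digit independently (no carries):
  f|9=f, a|c=e, 8|0=8, 0|a=a, 1|5=5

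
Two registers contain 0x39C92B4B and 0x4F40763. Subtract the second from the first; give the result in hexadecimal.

0x34D523E8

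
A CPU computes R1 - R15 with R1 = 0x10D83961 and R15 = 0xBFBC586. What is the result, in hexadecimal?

0x4DC73DB

Subtract column by column in base 16:
  1-6 → B (borrow)
  6-8-1 → D (borrow)
  9-5-1 → 3
  3-C → 7 (borrow)
  8-B-1 → C (borrow)
  D-F-1 → D (borrow)
  0-B-1 → 4 (borrow)
  1-0-1 → 0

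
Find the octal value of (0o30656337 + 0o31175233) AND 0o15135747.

0o11542

Add column by column in base 8, right to left:
  7+3 = 2 carry 1
  3+3+1 = 7
  3+2 = 5
  6+5 = 3 carry 1
  5+7+1 = 5 carry 1
  6+1+1 = 0 carry 1
  0+1+1 = 2
  3+3 = 6
Sum = 0o62053572; now AND with 0o15135747:
  6&1=0, 2&5=0, 0&1=0, 5&3=1, 3&5=1, 5&7=5, 7&4=4, 2&7=2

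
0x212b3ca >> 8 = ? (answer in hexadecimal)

Shifting right by 8 bits = 2 hex digits: drop the last 2.

0x212b3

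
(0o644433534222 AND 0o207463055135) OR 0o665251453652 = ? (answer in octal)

0o665673457672

0o644433534222 AND 0o207463055135 = 0o204423014020.
Then OR with 0o665251453652.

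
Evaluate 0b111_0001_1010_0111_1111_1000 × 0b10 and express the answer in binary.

0b111000110100111111110000

Multiply each base-2 digit by 2, carrying:
  0×2 = 0 → write 0
  0×2 = 0 → write 0
  0×2 = 0 → write 0
  1×2 = 2 → write 0 carry 1
  1×2+1 = 3 → write 1 carry 1
  1×2+1 = 3 → write 1 carry 1
  1×2+1 = 3 → write 1 carry 1
  1×2+1 = 3 → write 1 carry 1
  1×2+1 = 3 → write 1 carry 1
  1×2+1 = 3 → write 1 carry 1
  1×2+1 = 3 → write 1 carry 1
  0×2+1 = 1 → write 1
  0×2 = 0 → write 0
  1×2 = 2 → write 0 carry 1
  0×2+1 = 1 → write 1
  1×2 = 2 → write 0 carry 1
  1×2+1 = 3 → write 1 carry 1
  0×2+1 = 1 → write 1
  0×2 = 0 → write 0
  0×2 = 0 → write 0
  1×2 = 2 → write 0 carry 1
  1×2+1 = 3 → write 1 carry 1
  1×2+1 = 3 → write 1 carry 1
  remaining carry: 1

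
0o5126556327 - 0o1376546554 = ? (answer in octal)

0o3530007553

Subtract column by column in base 8:
  7-4 → 3
  2-5 → 5 (borrow)
  3-5-1 → 5 (borrow)
  6-6-1 → 7 (borrow)
  5-4-1 → 0
  5-5 → 0
  6-6 → 0
  2-7 → 3 (borrow)
  1-3-1 → 5 (borrow)
  5-1-1 → 3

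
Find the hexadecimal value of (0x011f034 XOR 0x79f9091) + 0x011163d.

0x79f76e2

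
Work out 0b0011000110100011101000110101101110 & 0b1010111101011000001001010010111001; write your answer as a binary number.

0b0010000100000000001000010000101000

AND bit by bit (1 only where both bits are 1):
  0011000110100011101000110101101110
& 1010111101011000001001010010111001
= 0010000100000000001000010000101000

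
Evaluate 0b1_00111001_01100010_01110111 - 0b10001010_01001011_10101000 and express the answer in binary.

Subtract column by column in base 2:
  1-0 → 1
  1-0 → 1
  1-0 → 1
  0-1 → 1 (borrow)
  1-0-1 → 0
  1-1 → 0
  1-0 → 1
  0-1 → 1 (borrow)
  0-1-1 → 0 (borrow)
  1-1-1 → 1 (borrow)
  0-0-1 → 1 (borrow)
  0-1-1 → 0 (borrow)
  0-0-1 → 1 (borrow)
  1-0-1 → 0
  1-1 → 0
  0-0 → 0
  1-0 → 1
  0-1 → 1 (borrow)
  0-0-1 → 1 (borrow)
  1-1-1 → 1 (borrow)
  1-0-1 → 0
  1-0 → 1
  0-0 → 0
  0-1 → 1 (borrow)
  1-0-1 → 0

0b101011110001011011001111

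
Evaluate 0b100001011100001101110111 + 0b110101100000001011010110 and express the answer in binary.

Add column by column in base 2, right to left:
  1+0 = 1
  1+1 = 0 carry 1
  1+1+1 = 1 carry 1
  0+0+1 = 1
  1+1 = 0 carry 1
  1+0+1 = 0 carry 1
  1+1+1 = 1 carry 1
  0+1+1 = 0 carry 1
  1+0+1 = 0 carry 1
  1+1+1 = 1 carry 1
  0+0+1 = 1
  0+0 = 0
  0+0 = 0
  0+0 = 0
  1+0 = 1
  1+0 = 1
  1+0 = 1
  0+1 = 1
  1+1 = 0 carry 1
  0+0+1 = 1
  0+1 = 1
  0+0 = 0
  0+1 = 1
  1+1 = 0 carry 1
  final carry 1

0b1010110111100011001001101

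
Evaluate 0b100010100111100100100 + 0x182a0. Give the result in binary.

0b100101101000111000100

0x182a0 = 0b11000001010100000 in binary.
Add column by column in base 2, right to left:
  0+0 = 0
  0+0 = 0
  1+0 = 1
  0+0 = 0
  0+0 = 0
  1+1 = 0 carry 1
  0+0+1 = 1
  0+1 = 1
  1+0 = 1
  1+1 = 0 carry 1
  1+0+1 = 0 carry 1
  1+0+1 = 0 carry 1
  0+0+1 = 1
  0+0 = 0
  1+0 = 1
  0+1 = 1
  1+1 = 0 carry 1
  0+0+1 = 1
  0+0 = 0
  0+0 = 0
  1+0 = 1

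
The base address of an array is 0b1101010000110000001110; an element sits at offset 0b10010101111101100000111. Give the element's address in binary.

0b100000000000011100010101

Add column by column in base 2, right to left:
  0+1 = 1
  1+1 = 0 carry 1
  1+1+1 = 1 carry 1
  1+0+1 = 0 carry 1
  0+0+1 = 1
  0+0 = 0
  0+0 = 0
  0+0 = 0
  0+1 = 1
  0+1 = 1
  1+0 = 1
  1+1 = 0 carry 1
  0+1+1 = 0 carry 1
  0+1+1 = 0 carry 1
  0+1+1 = 0 carry 1
  0+1+1 = 0 carry 1
  1+0+1 = 0 carry 1
  0+1+1 = 0 carry 1
  1+0+1 = 0 carry 1
  0+1+1 = 0 carry 1
  1+0+1 = 0 carry 1
  1+0+1 = 0 carry 1
  0+1+1 = 0 carry 1
  final carry 1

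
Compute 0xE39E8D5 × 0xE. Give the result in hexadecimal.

Multiply each base-16 digit by 14, carrying:
  5×14 = 70 → write 6 carry 4
  D×14+4 = 186 → write A carry 11
  8×14+11 = 123 → write B carry 7
  E×14+7 = 203 → write B carry 12
  9×14+12 = 138 → write A carry 8
  3×14+8 = 50 → write 2 carry 3
  E×14+3 = 199 → write 7 carry 12
  remaining carry: C

0xC72ABBA6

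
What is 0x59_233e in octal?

Expand each hex digit to 4 bits: 5=0101 9=1001 2=0010 3=0011 3=0011 e=1110.
Group the bits in threes: 010 110 010 010 001 100 111 110 → 26221476.

0o26221476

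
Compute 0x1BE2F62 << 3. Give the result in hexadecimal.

0xDF17B10

3 bits is not a whole number of base-16 digits; in binary: 1101111100010111101100010 << 3 = 1101111100010111101100010000.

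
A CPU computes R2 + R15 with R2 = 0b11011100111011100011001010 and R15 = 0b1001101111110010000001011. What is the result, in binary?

0b100101010111001110011010101

Add column by column in base 2, right to left:
  0+1 = 1
  1+1 = 0 carry 1
  0+0+1 = 1
  1+1 = 0 carry 1
  0+0+1 = 1
  0+0 = 0
  1+0 = 1
  1+0 = 1
  0+0 = 0
  0+0 = 0
  0+1 = 1
  1+0 = 1
  1+0 = 1
  1+1 = 0 carry 1
  0+1+1 = 0 carry 1
  1+1+1 = 1 carry 1
  1+1+1 = 1 carry 1
  1+1+1 = 1 carry 1
  0+1+1 = 0 carry 1
  0+0+1 = 1
  1+1 = 0 carry 1
  1+1+1 = 1 carry 1
  1+0+1 = 0 carry 1
  0+0+1 = 1
  1+1 = 0 carry 1
  1+0+1 = 0 carry 1
  final carry 1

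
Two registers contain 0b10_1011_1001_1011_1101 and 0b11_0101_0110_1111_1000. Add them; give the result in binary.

Add column by column in base 2, right to left:
  1+0 = 1
  0+0 = 0
  1+0 = 1
  1+1 = 0 carry 1
  1+1+1 = 1 carry 1
  1+1+1 = 1 carry 1
  0+1+1 = 0 carry 1
  1+1+1 = 1 carry 1
  1+0+1 = 0 carry 1
  0+1+1 = 0 carry 1
  0+1+1 = 0 carry 1
  1+0+1 = 0 carry 1
  1+1+1 = 1 carry 1
  1+0+1 = 0 carry 1
  0+1+1 = 0 carry 1
  1+0+1 = 0 carry 1
  0+1+1 = 0 carry 1
  1+1+1 = 1 carry 1
  final carry 1

0b1100001000010110101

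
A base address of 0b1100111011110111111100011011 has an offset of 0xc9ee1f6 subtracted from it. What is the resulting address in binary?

0xc9ee1f6 = 0b1100100111101110000111110110 in binary.
Subtract column by column in base 2:
  1-0 → 1
  1-1 → 0
  0-1 → 1 (borrow)
  1-0-1 → 0
  1-1 → 0
  0-1 → 1 (borrow)
  0-1-1 → 0 (borrow)
  0-1-1 → 0 (borrow)
  1-1-1 → 1 (borrow)
  1-0-1 → 0
  1-0 → 1
  1-0 → 1
  1-0 → 1
  1-1 → 0
  1-1 → 0
  0-1 → 1 (borrow)
  1-0-1 → 0
  1-1 → 0
  1-1 → 0
  1-1 → 0
  0-1 → 1 (borrow)
  1-0-1 → 0
  1-0 → 1
  1-1 → 0
  0-0 → 0
  0-0 → 0
  1-1 → 0
  1-1 → 0

0b10100001001110100100101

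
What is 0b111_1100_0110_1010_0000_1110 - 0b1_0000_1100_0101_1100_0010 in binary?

0b11010111010010001001100

Subtract column by column in base 2:
  0-0 → 0
  1-1 → 0
  1-0 → 1
  1-0 → 1
  0-0 → 0
  0-0 → 0
  0-1 → 1 (borrow)
  0-1-1 → 0 (borrow)
  0-1-1 → 0 (borrow)
  1-0-1 → 0
  0-1 → 1 (borrow)
  1-0-1 → 0
  0-0 → 0
  1-0 → 1
  1-1 → 0
  0-1 → 1 (borrow)
  0-0-1 → 1 (borrow)
  0-0-1 → 1 (borrow)
  1-0-1 → 0
  1-0 → 1
  1-1 → 0
  1-0 → 1
  1-0 → 1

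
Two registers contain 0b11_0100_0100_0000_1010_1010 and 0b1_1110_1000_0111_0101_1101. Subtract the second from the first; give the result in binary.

0b101011011100101001101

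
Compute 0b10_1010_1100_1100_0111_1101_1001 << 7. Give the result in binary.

0b101010110011000111110110010000000

Left shift by 7: append 7 zero bits.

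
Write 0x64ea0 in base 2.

Expand each hex digit to 4 bits: 6=0110 4=0100 e=1110 a=1010 0=0000.

0b1100100111010100000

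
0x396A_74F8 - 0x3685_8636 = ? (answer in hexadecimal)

Subtract column by column in base 16:
  8-6 → 2
  F-3 → C
  4-6 → E (borrow)
  7-8-1 → E (borrow)
  A-5-1 → 4
  6-8 → E (borrow)
  9-6-1 → 2
  3-3 → 0

0x2E4EEC2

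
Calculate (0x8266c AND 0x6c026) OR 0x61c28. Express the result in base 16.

0x8266c AND 0x6c026 = 0x00024.
Then OR with 0x61c28.

0x61c2c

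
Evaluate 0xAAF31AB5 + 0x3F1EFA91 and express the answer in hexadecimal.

0xEA121546

Add column by column in base 16, right to left:
  5+1 = 6
  B+9 = 4 carry 1
  A+A+1 = 5 carry 1
  1+F+1 = 1 carry 1
  3+E+1 = 2 carry 1
  F+1+1 = 1 carry 1
  A+F+1 = A carry 1
  A+3+1 = E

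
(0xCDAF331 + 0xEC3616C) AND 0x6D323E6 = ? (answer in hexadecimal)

0x2920084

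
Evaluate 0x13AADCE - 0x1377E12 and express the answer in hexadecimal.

0x32FBC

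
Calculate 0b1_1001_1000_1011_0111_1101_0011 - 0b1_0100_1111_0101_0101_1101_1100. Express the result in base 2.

0b10010010110000111110111

Subtract column by column in base 2:
  1-0 → 1
  1-0 → 1
  0-1 → 1 (borrow)
  0-1-1 → 0 (borrow)
  1-1-1 → 1 (borrow)
  0-0-1 → 1 (borrow)
  1-1-1 → 1 (borrow)
  1-1-1 → 1 (borrow)
  1-1-1 → 1 (borrow)
  1-0-1 → 0
  1-1 → 0
  0-0 → 0
  1-1 → 0
  1-0 → 1
  0-1 → 1 (borrow)
  1-0-1 → 0
  0-1 → 1 (borrow)
  0-1-1 → 0 (borrow)
  0-1-1 → 0 (borrow)
  1-1-1 → 1 (borrow)
  1-0-1 → 0
  0-0 → 0
  0-1 → 1 (borrow)
  1-0-1 → 0
  1-1 → 0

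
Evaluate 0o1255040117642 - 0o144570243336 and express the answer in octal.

0o1110247654304

Subtract column by column in base 8:
  2-6 → 4 (borrow)
  4-3-1 → 0
  6-3 → 3
  7-3 → 4
  1-4 → 5 (borrow)
  1-2-1 → 6 (borrow)
  0-0-1 → 7 (borrow)
  4-7-1 → 4 (borrow)
  0-5-1 → 2 (borrow)
  5-4-1 → 0
  5-4 → 1
  2-1 → 1
  1-0 → 1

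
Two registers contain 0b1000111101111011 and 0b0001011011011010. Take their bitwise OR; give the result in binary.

0b1001111111111011

OR bit by bit (1 where either bit is 1):
  1000111101111011
| 0001011011011010
= 1001111111111011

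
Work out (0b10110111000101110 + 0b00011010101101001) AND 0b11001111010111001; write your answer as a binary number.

0b11000001010010001

Add column by column in base 2, right to left:
  0+1 = 1
  1+0 = 1
  1+0 = 1
  1+1 = 0 carry 1
  0+0+1 = 1
  1+1 = 0 carry 1
  0+1+1 = 0 carry 1
  0+0+1 = 1
  0+1 = 1
  1+0 = 1
  1+1 = 0 carry 1
  1+0+1 = 0 carry 1
  0+1+1 = 0 carry 1
  1+1+1 = 1 carry 1
  1+0+1 = 0 carry 1
  0+0+1 = 1
  1+0 = 1
Sum = 0b11010001110010111; now AND with 0b11001111010111001:
  11010001110010111
& 11001111010111001
= 11000001010010001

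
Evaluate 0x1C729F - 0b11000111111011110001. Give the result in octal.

0x1C729F = 0o7071237 in octal.
0b11000111111011110001 = 0o3077361 in octal.
Subtract column by column in base 8:
  7-1 → 6
  3-6 → 5 (borrow)
  2-3-1 → 6 (borrow)
  1-7-1 → 1 (borrow)
  7-7-1 → 7 (borrow)
  0-0-1 → 7 (borrow)
  7-3-1 → 3

0o3771656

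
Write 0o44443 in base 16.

Each octal digit is 3 bits: 4=100 4=100 4=100 4=100 3=011.
Group the bits into nibbles: 0100 1001 0010 0011 → 4923.

0x4923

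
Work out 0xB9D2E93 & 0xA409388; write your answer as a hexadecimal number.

0xA000280

AND each hex digit independently (no carries):
  B&A=A, 9&4=0, D&0=0, 2&9=0, E&3=2, 9&8=8, 3&8=0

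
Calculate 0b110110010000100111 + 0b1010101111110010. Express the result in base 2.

0b1000001000000011001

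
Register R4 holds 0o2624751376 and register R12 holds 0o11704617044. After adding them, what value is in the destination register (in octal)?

Add column by column in base 8, right to left:
  6+4 = 2 carry 1
  7+4+1 = 4 carry 1
  3+0+1 = 4
  1+7 = 0 carry 1
  5+1+1 = 7
  7+6 = 5 carry 1
  4+4+1 = 1 carry 1
  2+0+1 = 3
  6+7 = 5 carry 1
  2+1+1 = 4
  0+1 = 1

0o14531570442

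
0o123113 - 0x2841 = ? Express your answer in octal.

0x2841 = 0o24101 in octal.
Subtract column by column in base 8:
  3-1 → 2
  1-0 → 1
  1-1 → 0
  3-4 → 7 (borrow)
  2-2-1 → 7 (borrow)
  1-0-1 → 0

0o77012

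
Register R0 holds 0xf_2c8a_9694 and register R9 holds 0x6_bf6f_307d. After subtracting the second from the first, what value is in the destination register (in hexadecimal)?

Subtract column by column in base 16:
  4-d → 7 (borrow)
  9-7-1 → 1
  6-0 → 6
  9-3 → 6
  a-f → b (borrow)
  8-6-1 → 1
  c-f → d (borrow)
  2-b-1 → 6 (borrow)
  f-6-1 → 8

0x86d1b6617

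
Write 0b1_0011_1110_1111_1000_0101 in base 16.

0x13ef85

Group the bits into nibbles: 0001 0011 1110 1111 1000 0101 → 13ef85.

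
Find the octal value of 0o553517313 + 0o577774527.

0o1353514042

Add column by column in base 8, right to left:
  3+7 = 2 carry 1
  1+2+1 = 4
  3+5 = 0 carry 1
  7+4+1 = 4 carry 1
  1+7+1 = 1 carry 1
  5+7+1 = 5 carry 1
  3+7+1 = 3 carry 1
  5+7+1 = 5 carry 1
  5+5+1 = 3 carry 1
  final carry 1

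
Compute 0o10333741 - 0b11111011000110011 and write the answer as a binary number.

0o10333741 = 0b1000011011011111100001 in binary.
Subtract column by column in base 2:
  1-1 → 0
  0-1 → 1 (borrow)
  0-0-1 → 1 (borrow)
  0-0-1 → 1 (borrow)
  0-1-1 → 0 (borrow)
  1-1-1 → 1 (borrow)
  1-0-1 → 0
  1-0 → 1
  1-0 → 1
  1-1 → 0
  1-1 → 0
  0-0 → 0
  1-1 → 0
  1-1 → 0
  0-1 → 1 (borrow)
  1-1-1 → 1 (borrow)
  1-1-1 → 1 (borrow)
  0-0-1 → 1 (borrow)
  0-0-1 → 1 (borrow)
  0-0-1 → 1 (borrow)
  0-0-1 → 1 (borrow)
  1-0-1 → 0

0b111111100000110101110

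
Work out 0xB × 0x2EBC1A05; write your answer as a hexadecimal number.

0x202151E37

Multiply each base-16 digit by 11, carrying:
  5×11 = 55 → write 7 carry 3
  0×11+3 = 3 → write 3
  A×11 = 110 → write E carry 6
  1×11+6 = 17 → write 1 carry 1
  C×11+1 = 133 → write 5 carry 8
  B×11+8 = 129 → write 1 carry 8
  E×11+8 = 162 → write 2 carry 10
  2×11+10 = 32 → write 0 carry 2
  remaining carry: 2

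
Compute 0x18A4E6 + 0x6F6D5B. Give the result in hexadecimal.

Add column by column in base 16, right to left:
  6+B = 1 carry 1
  E+5+1 = 4 carry 1
  4+D+1 = 2 carry 1
  A+6+1 = 1 carry 1
  8+F+1 = 8 carry 1
  1+6+1 = 8

0x881241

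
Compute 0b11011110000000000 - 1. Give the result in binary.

The trailing 10 digits are 0, so subtracting 1 borrows through: they become 1 and the next digit up decrements.

0b11011101111111111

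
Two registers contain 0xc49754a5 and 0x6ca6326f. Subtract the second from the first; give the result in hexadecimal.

Subtract column by column in base 16:
  5-f → 6 (borrow)
  a-6-1 → 3
  4-2 → 2
  5-3 → 2
  7-6 → 1
  9-a → f (borrow)
  4-c-1 → 7 (borrow)
  c-6-1 → 5

0x57f12236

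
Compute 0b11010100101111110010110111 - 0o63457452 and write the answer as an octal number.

0o241116615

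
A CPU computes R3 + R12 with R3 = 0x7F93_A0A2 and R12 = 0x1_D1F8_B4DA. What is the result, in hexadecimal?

0x2518C557C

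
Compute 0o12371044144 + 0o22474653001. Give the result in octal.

Add column by column in base 8, right to left:
  4+1 = 5
  4+0 = 4
  1+0 = 1
  4+3 = 7
  4+5 = 1 carry 1
  0+6+1 = 7
  1+4 = 5
  7+7 = 6 carry 1
  3+4+1 = 0 carry 1
  2+2+1 = 5
  1+2 = 3

0o35065717145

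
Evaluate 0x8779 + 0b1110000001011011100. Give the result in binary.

0b1111000101001010101

0x8779 = 0b1000011101111001 in binary.
Add column by column in base 2, right to left:
  1+0 = 1
  0+0 = 0
  0+1 = 1
  1+1 = 0 carry 1
  1+1+1 = 1 carry 1
  1+0+1 = 0 carry 1
  1+1+1 = 1 carry 1
  0+1+1 = 0 carry 1
  1+0+1 = 0 carry 1
  1+1+1 = 1 carry 1
  1+0+1 = 0 carry 1
  0+0+1 = 1
  0+0 = 0
  0+0 = 0
  0+0 = 0
  1+0 = 1
  0+1 = 1
  0+1 = 1
  0+1 = 1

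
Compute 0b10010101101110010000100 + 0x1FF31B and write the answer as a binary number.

0x1FF31B = 0b111111111001100011011 in binary.
Add column by column in base 2, right to left:
  0+1 = 1
  0+1 = 1
  1+0 = 1
  0+1 = 1
  0+1 = 1
  0+0 = 0
  0+0 = 0
  1+0 = 1
  0+1 = 1
  0+1 = 1
  1+0 = 1
  1+0 = 1
  1+1 = 0 carry 1
  0+1+1 = 0 carry 1
  1+1+1 = 1 carry 1
  1+1+1 = 1 carry 1
  0+1+1 = 0 carry 1
  1+1+1 = 1 carry 1
  0+1+1 = 0 carry 1
  1+1+1 = 1 carry 1
  0+1+1 = 0 carry 1
  0+0+1 = 1
  1+0 = 1

0b11010101100111110011111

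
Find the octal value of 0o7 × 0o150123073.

0o1331105635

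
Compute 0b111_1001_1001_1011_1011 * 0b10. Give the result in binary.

0b11110011001101110110

Multiply each base-2 digit by 2, carrying:
  1×2 = 2 → write 0 carry 1
  1×2+1 = 3 → write 1 carry 1
  0×2+1 = 1 → write 1
  1×2 = 2 → write 0 carry 1
  1×2+1 = 3 → write 1 carry 1
  1×2+1 = 3 → write 1 carry 1
  0×2+1 = 1 → write 1
  1×2 = 2 → write 0 carry 1
  1×2+1 = 3 → write 1 carry 1
  0×2+1 = 1 → write 1
  0×2 = 0 → write 0
  1×2 = 2 → write 0 carry 1
  1×2+1 = 3 → write 1 carry 1
  0×2+1 = 1 → write 1
  0×2 = 0 → write 0
  1×2 = 2 → write 0 carry 1
  1×2+1 = 3 → write 1 carry 1
  1×2+1 = 3 → write 1 carry 1
  1×2+1 = 3 → write 1 carry 1
  remaining carry: 1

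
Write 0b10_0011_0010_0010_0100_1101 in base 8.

0o10621115

Group the bits in threes: 001 000 110 010 001 001 001 101 → 10621115.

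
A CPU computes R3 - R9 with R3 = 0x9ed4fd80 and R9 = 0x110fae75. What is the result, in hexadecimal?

Subtract column by column in base 16:
  0-5 → b (borrow)
  8-7-1 → 0
  d-e → f (borrow)
  f-a-1 → 4
  4-f → 5 (borrow)
  d-0-1 → c
  e-1 → d
  9-1 → 8

0x8dc54f0b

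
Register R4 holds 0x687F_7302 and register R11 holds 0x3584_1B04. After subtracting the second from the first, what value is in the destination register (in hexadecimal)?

0x32FB57FE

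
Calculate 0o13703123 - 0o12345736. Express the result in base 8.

0o1335165

Subtract column by column in base 8:
  3-6 → 5 (borrow)
  2-3-1 → 6 (borrow)
  1-7-1 → 1 (borrow)
  3-5-1 → 5 (borrow)
  0-4-1 → 3 (borrow)
  7-3-1 → 3
  3-2 → 1
  1-1 → 0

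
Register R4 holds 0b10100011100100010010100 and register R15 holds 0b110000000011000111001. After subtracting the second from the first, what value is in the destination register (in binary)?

Subtract column by column in base 2:
  0-1 → 1 (borrow)
  0-0-1 → 1 (borrow)
  1-0-1 → 0
  0-1 → 1 (borrow)
  1-1-1 → 1 (borrow)
  0-1-1 → 0 (borrow)
  0-0-1 → 1 (borrow)
  1-0-1 → 0
  0-0 → 0
  0-1 → 1 (borrow)
  0-1-1 → 0 (borrow)
  1-0-1 → 0
  0-0 → 0
  0-0 → 0
  1-0 → 1
  1-0 → 1
  1-0 → 1
  0-0 → 0
  0-0 → 0
  0-1 → 1 (borrow)
  1-1-1 → 1 (borrow)
  0-0-1 → 1 (borrow)
  1-0-1 → 0

0b1110011100001001011011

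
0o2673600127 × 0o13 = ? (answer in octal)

Multiply each base-8 digit by 11, carrying:
  7×11 = 77 → write 5 carry 9
  2×11+9 = 31 → write 7 carry 3
  1×11+3 = 14 → write 6 carry 1
  0×11+1 = 1 → write 1
  0×11 = 0 → write 0
  6×11 = 66 → write 2 carry 8
  3×11+8 = 41 → write 1 carry 5
  7×11+5 = 82 → write 2 carry 10
  6×11+10 = 76 → write 4 carry 9
  2×11+9 = 31 → write 7 carry 3
  remaining carry: 3

0o37421201675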